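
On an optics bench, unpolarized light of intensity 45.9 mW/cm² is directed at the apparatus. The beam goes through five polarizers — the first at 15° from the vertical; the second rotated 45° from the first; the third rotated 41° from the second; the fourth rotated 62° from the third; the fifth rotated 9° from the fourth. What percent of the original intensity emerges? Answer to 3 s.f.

Unpolarized light through the first polarizer → I₁ = 45.9 mW/cm²/2 = 22.95 mW/cm², polarized at 15°.
I₂ = I₁ · cos²(45°) = 22.95 · 0.5 = 11.48 mW/cm².
I₃ = I₂ · cos²(41°) = 11.48 · 0.5696 = 6.536 mW/cm².
I₄ = I₃ · cos²(62°) = 6.536 · 0.2204 = 1.441 mW/cm².
I₅ = I₄ · cos²(9°) = 1.441 · 0.9755 = 1.405 mW/cm².
That is 3.062% of the incident intensity.

≈ 3.06%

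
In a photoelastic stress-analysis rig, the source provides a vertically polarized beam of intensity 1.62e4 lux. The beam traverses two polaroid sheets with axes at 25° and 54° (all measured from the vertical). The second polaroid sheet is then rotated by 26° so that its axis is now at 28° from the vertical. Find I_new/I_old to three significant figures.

I_new/I_old ≈ 1.30

Before rotation:
By Malus's law, I₁ = I₀ cos²(25° − 0°) = I₀ cos²(25°) = 0.8214 I₀.
I₂ = I₁ cos²(54° − 25°) = 0.8214 I₀ · cos²(29°) = 0.6283 I₀.
After rotation:
I₁ = I₀ cos²(25° − 0°) = I₀ cos²(25°) = 0.8214 I₀.
I₂ = I₁ cos²(28° − 25°) = 0.8214 I₀ · cos²(3°) = 0.8191 I₀.
Ratio = 0.8191 / 0.6283 = 1.304.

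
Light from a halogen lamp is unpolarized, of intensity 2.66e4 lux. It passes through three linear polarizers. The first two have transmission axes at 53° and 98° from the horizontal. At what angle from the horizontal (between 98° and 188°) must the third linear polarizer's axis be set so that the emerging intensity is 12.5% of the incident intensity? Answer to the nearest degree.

Unpolarized light through the first polarizer → I₁ = ½ I₀, now polarized at 53°.
I₂ = I₁ cos²(98° − 53°) = 0.5 I₀ · cos²(45°) = 0.25 I₀.
Need I₃/I₀ = 0.125, so cos²(θ − 98°) = 0.125 / 0.25 = 0.5.
θ − 98° = arccos(√0.5) = 45.0°, giving θ ≈ 98 + 45.0 = 143.0°.

θ ≈ 143°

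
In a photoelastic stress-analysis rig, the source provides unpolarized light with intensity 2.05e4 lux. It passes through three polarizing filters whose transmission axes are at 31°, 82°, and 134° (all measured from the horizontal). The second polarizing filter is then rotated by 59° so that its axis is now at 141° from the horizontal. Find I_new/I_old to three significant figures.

I_new/I_old ≈ 0.768

Before rotation:
Unpolarized light through the first polarizer → I₁ = ½ I₀, now polarized at 31°.
I₂ = I₁ cos²(82° − 31°) = 0.5 I₀ · cos²(51°) = 0.198 I₀.
I₃ = I₂ cos²(134° − 82°) = 0.198 I₀ · cos²(52°) = 0.07506 I₀.
After rotation:
Unpolarized light through the first polarizer → I₁ = ½ I₀, now polarized at 31°.
Angle between axes 1 and 2: 70°. I₂ = 0.5 I₀ · cos²(70°) = 0.05849 I₀.
I₃ = I₂ cos²(134° − 141°) = 0.05849 I₀ · cos²(7°) = 0.05762 I₀.
Ratio = 0.05762 / 0.07506 = 0.7677.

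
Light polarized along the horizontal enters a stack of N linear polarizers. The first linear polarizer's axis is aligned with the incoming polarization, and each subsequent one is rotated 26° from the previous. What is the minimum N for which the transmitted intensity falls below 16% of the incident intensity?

First polarizer is aligned with the polarization: full transmission.
Each further stage multiplies by cos²(26°) = 0.8078.
After N polarizers: T = 0.8078^(N−1). Require T < 0.16 ⇒ N−1 > ln(0.16)/ln(0.8078) = 8.59, so N−1 ≥ 9 and N = 10.
Check: N=10 gives T = 0.1465 < 0.16; N=9 gives T = 0.1814.

N = 10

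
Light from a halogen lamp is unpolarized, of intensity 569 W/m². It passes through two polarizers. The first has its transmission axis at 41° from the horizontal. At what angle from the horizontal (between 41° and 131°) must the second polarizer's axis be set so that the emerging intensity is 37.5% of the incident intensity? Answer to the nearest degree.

Unpolarized light through the first polarizer → I₁ = ½ I₀, now polarized at 41°.
Need I₂/I₀ = 0.375, so cos²(θ − 41°) = 0.375 / 0.5 = 0.75.
θ − 41° = arccos(√0.75) = 30.0°, giving θ ≈ 41 + 30.0 = 71.0°.

θ ≈ 71°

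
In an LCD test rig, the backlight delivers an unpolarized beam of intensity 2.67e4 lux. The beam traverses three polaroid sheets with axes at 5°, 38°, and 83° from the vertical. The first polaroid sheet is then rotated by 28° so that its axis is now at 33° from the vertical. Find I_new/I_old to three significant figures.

I_new/I_old ≈ 1.41

Before rotation:
Unpolarized light through the first polarizer → I₁ = ½ I₀, now polarized at 5°.
I₂ = I₁ cos²(38° − 5°) = 0.5 I₀ · cos²(33°) = 0.3517 I₀.
I₃ = I₂ cos²(83° − 38°) = 0.3517 I₀ · cos²(45°) = 0.1758 I₀.
After rotation:
Unpolarized light through the first polarizer → I₁ = ½ I₀, now polarized at 33°.
I₂ = I₁ cos²(38° − 33°) = 0.5 I₀ · cos²(5°) = 0.4962 I₀.
I₃ = I₂ cos²(83° − 38°) = 0.4962 I₀ · cos²(45°) = 0.2481 I₀.
Ratio = 0.2481 / 0.1758 = 1.411.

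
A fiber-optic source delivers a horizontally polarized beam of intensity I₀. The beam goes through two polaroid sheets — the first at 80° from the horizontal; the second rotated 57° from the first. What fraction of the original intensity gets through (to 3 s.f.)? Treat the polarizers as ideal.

≈ 0.00894 I₀

I₁ = I₀ cos²(80° − 0°) = I₀ cos²(80°) = 0.03015 I₀.
I₂ = I₁ cos²(57°) = 0.03015 · 0.2966 I₀ = 0.008945 I₀.
Transmitted fraction = 0.008945.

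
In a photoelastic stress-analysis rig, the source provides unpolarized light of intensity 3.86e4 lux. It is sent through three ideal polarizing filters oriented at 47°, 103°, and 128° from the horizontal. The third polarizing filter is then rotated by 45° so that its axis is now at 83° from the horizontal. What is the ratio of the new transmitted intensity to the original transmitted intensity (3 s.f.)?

I_new/I_old ≈ 1.08

Before rotation:
Unpolarized light through the first polarizer → I₁ = ½ I₀, now polarized at 47°.
I₂ = I₁ cos²(103° − 47°) = 0.5 I₀ · cos²(56°) = 0.1563 I₀.
I₃ = I₂ cos²(128° − 103°) = 0.1563 I₀ · cos²(25°) = 0.1284 I₀.
After rotation:
Unpolarized light through the first polarizer → I₁ = ½ I₀, now polarized at 47°.
I₂ = I₁ cos²(103° − 47°) = 0.5 I₀ · cos²(56°) = 0.1563 I₀.
I₃ = I₂ cos²(83° − 103°) = 0.1563 I₀ · cos²(20°) = 0.1381 I₀.
Ratio = 0.1381 / 0.1284 = 1.075.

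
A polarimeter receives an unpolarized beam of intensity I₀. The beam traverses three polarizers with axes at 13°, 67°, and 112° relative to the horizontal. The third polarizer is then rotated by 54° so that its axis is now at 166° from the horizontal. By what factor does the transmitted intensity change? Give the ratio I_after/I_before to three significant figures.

I_new/I_old ≈ 0.0489

Before rotation:
Unpolarized light through the first polarizer → I₁ = ½ I₀, now polarized at 13°.
I₂ = I₁ cos²(67° − 13°) = 0.5 I₀ · cos²(54°) = 0.1727 I₀.
I₃ = I₂ cos²(112° − 67°) = 0.1727 I₀ · cos²(45°) = 0.08637 I₀.
After rotation:
Unpolarized light through the first polarizer → I₁ = ½ I₀, now polarized at 13°.
I₂ = I₁ cos²(67° − 13°) = 0.5 I₀ · cos²(54°) = 0.1727 I₀.
Angle between axes 2 and 3: 81°. I₃ = 0.1727 I₀ · cos²(81°) = 0.004227 I₀.
Ratio = 0.004227 / 0.08637 = 0.04894.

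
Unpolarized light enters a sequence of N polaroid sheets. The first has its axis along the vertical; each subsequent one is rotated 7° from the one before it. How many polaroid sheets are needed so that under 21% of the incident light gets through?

First polarizer halves the unpolarized light: factor 1/2.
Each further stage multiplies by cos²(7°) = 0.9851.
After N polarizers: T = 0.5·0.9851^(N−1). Require T < 0.21 ⇒ N−1 > ln(0.21/0.5)/ln(0.9851) = 57.97, so N−1 ≥ 58 and N = 59.
Check: N=59 gives T = 0.2099 < 0.21; N=58 gives T = 0.2131.

N = 59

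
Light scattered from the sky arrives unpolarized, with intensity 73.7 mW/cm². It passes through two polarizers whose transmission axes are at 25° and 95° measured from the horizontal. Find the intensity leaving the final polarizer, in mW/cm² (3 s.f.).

I ≈ 4.31 mW/cm²

Unpolarized light through the first polarizer → I₁ = 73.7 mW/cm²/2 = 36.85 mW/cm², polarized at 25°.
I₂ = I₁ · cos²(70°) = 36.85 · 0.117 = 4.311 mW/cm².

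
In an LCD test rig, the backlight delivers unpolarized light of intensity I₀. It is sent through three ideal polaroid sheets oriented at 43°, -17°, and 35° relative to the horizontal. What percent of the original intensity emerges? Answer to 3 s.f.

Unpolarized light through the first polarizer → I₁ = ½ I₀, now polarized at 43°.
I₂ = I₁ cos²(-17° − 43°) = 0.5 I₀ · cos²(60°) = 0.125 I₀.
I₃ = I₂ cos²(35° + 17°) = 0.125 I₀ · cos²(52°) = 0.04738 I₀.
That is 4.738% of the incident intensity.

≈ 4.74%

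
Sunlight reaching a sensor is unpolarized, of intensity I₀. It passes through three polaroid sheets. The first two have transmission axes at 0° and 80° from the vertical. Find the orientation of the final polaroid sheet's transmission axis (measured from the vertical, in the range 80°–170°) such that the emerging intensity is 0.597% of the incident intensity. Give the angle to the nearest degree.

θ ≈ 131°

Unpolarized light through the first polarizer → I₁ = ½ I₀, now polarized at 0°.
I₂ = I₁ cos²(80° − 0°) = 0.5 I₀ · cos²(80°) = 0.01508 I₀.
Need I₃/I₀ = 0.00597, so cos²(θ − 80°) = 0.00597 / 0.01508 = 0.396.
θ − 80° = arccos(√0.396) = 51.0°, giving θ ≈ 80 + 51.0 = 131.0°.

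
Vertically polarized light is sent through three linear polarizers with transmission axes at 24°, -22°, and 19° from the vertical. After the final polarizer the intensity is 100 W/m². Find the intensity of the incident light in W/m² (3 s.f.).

I₀ ≈ 436 W/m²

I₁ = I₀ cos²(24° − 0°) = I₀ cos²(24°) = 0.8346 I₀.
I₂ = I₁ cos²(-22° − 24°) = 0.8346 I₀ · cos²(46°) = 0.4027 I₀.
I₃ = I₂ cos²(19° + 22°) = 0.4027 I₀ · cos²(41°) = 0.2294 I₀.
So 100 W/m² = 0.2294 I₀, giving I₀ = 100/0.2294 = 436 W/m².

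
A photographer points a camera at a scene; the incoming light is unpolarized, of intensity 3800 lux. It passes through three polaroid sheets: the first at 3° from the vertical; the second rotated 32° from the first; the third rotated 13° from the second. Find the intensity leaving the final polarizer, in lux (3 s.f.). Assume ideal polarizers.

I ≈ 1300 lux

Unpolarized light through the first polarizer → I₁ = 3800 lux/2 = 1900 lux, polarized at 3°.
I₂ = I₁ · cos²(32°) = 1900 · 0.7192 = 1366 lux.
I₃ = I₂ · cos²(13°) = 1366 · 0.9494 = 1297 lux.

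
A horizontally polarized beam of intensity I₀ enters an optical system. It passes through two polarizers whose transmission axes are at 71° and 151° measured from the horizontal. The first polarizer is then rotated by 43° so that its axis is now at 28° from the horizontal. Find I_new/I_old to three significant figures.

I_new/I_old ≈ 72.4

Before rotation:
I₁ = I₀ cos²(71° − 0°) = I₀ cos²(71°) = 0.106 I₀.
I₂ = I₁ cos²(151° − 71°) = 0.106 I₀ · cos²(80°) = 0.003196 I₀.
After rotation:
I₁ = I₀ cos²(28° − 0°) = I₀ cos²(28°) = 0.7796 I₀.
Angle between axes 1 and 2: 57°. I₂ = 0.7796 I₀ · cos²(57°) = 0.2313 I₀.
Ratio = 0.2313 / 0.003196 = 72.35.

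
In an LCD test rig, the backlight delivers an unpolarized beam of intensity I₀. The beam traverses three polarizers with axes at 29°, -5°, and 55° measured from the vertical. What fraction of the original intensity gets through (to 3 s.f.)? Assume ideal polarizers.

Unpolarized light through the first polarizer → I₁ = ½ I₀, now polarized at 29°.
I₂ = I₁ cos²(-5° − 29°) = 0.5 I₀ · cos²(34°) = 0.3437 I₀.
I₃ = I₂ cos²(55° + 5°) = 0.3437 I₀ · cos²(60°) = 0.08591 I₀.
Transmitted fraction = 0.08591.

≈ 0.0859 I₀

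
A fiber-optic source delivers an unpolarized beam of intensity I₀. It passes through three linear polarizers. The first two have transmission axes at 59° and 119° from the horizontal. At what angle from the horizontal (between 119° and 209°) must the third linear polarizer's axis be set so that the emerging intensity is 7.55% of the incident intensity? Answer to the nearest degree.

Unpolarized light through the first polarizer → I₁ = ½ I₀, now polarized at 59°.
I₂ = I₁ cos²(119° − 59°) = 0.5 I₀ · cos²(60°) = 0.125 I₀.
Need I₃/I₀ = 0.0755, so cos²(θ − 119°) = 0.0755 / 0.125 = 0.604.
θ − 119° = arccos(√0.604) = 39.0°, giving θ ≈ 119 + 39.0 = 158.0°.

θ ≈ 158°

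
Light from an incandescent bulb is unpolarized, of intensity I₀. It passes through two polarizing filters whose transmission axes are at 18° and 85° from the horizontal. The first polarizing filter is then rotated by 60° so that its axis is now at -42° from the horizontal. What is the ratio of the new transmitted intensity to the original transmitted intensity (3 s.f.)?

I_new/I_old ≈ 2.37

Before rotation:
Unpolarized light through the first polarizer → I₁ = ½ I₀, now polarized at 18°.
I₂ = I₁ cos²(85° − 18°) = 0.5 I₀ · cos²(67°) = 0.07634 I₀.
After rotation:
Unpolarized light through the first polarizer → I₁ = ½ I₀, now polarized at -42°.
Angle between axes 1 and 2: 53°. I₂ = 0.5 I₀ · cos²(53°) = 0.1811 I₀.
Ratio = 0.1811 / 0.07634 = 2.372.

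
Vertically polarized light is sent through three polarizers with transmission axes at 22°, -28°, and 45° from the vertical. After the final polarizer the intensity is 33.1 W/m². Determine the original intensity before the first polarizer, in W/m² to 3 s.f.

I₀ ≈ 1090 W/m²

I₁ = I₀ cos²(22° − 0°) = I₀ cos²(22°) = 0.8597 I₀.
I₂ = I₁ cos²(-28° − 22°) = 0.8597 I₀ · cos²(50°) = 0.3552 I₀.
I₃ = I₂ cos²(45° + 28°) = 0.3552 I₀ · cos²(73°) = 0.03036 I₀.
So 33.1 W/m² = 0.03036 I₀, giving I₀ = 33.1/0.03036 = 1090 W/m².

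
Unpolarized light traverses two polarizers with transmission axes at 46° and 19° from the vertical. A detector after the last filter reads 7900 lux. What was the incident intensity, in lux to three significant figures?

Unpolarized light through the first polarizer → I₁ = ½ I₀, now polarized at 46°.
I₂ = I₁ cos²(19° − 46°) = 0.5 I₀ · cos²(27°) = 0.3969 I₀.
So 7900 lux = 0.3969 I₀, giving I₀ = 7900/0.3969 = 1.99e+04 lux.

I₀ ≈ 1.99e4 lux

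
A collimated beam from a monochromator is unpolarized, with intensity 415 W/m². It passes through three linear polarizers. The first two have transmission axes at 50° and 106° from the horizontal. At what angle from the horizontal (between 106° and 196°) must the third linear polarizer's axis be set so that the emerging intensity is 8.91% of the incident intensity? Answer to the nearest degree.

Unpolarized light through the first polarizer → I₁ = ½ I₀, now polarized at 50°.
I₂ = I₁ cos²(106° − 50°) = 0.5 I₀ · cos²(56°) = 0.1563 I₀.
Need I₃/I₀ = 0.0891, so cos²(θ − 106°) = 0.0891 / 0.1563 = 0.5699.
θ − 106° = arccos(√0.5699) = 41.0°, giving θ ≈ 106 + 41.0 = 147.0°.

θ ≈ 147°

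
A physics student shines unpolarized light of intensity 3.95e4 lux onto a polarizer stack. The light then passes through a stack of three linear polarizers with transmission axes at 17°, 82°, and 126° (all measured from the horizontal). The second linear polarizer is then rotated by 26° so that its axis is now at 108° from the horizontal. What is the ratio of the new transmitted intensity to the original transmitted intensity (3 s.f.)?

I_new/I_old ≈ 0.00298

Before rotation:
Unpolarized light through the first polarizer → I₁ = ½ I₀, now polarized at 17°.
I₂ = I₁ cos²(82° − 17°) = 0.5 I₀ · cos²(65°) = 0.0893 I₀.
I₃ = I₂ cos²(126° − 82°) = 0.0893 I₀ · cos²(44°) = 0.04621 I₀.
After rotation:
Unpolarized light through the first polarizer → I₁ = ½ I₀, now polarized at 17°.
Angle between axes 1 and 2: 89°. I₂ = 0.5 I₀ · cos²(89°) = 0.0001523 I₀.
I₃ = I₂ cos²(126° − 108°) = 0.0001523 I₀ · cos²(18°) = 0.0001378 I₀.
Ratio = 0.0001378 / 0.04621 = 0.002981.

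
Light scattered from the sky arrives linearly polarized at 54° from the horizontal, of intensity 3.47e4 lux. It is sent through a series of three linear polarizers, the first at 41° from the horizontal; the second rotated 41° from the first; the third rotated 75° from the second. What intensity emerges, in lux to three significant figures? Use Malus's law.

I ≈ 1260 lux

By Malus's law, I₁ = 3.47e4 lux · cos²(13°) = 3.294e+04 lux.
I₂ = I₁ · cos²(41°) = 3.294e+04 · 0.5696 = 1.876e+04 lux.
I₃ = I₂ · cos²(75°) = 1.876e+04 · 0.06699 = 1257 lux.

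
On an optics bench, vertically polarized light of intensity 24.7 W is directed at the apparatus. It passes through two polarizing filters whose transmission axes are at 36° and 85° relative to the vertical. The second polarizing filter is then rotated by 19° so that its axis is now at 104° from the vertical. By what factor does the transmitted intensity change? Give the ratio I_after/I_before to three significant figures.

Before rotation:
By Malus's law, I₁ = I₀ cos²(36° − 0°) = I₀ cos²(36°) = 0.6545 I₀.
I₂ = I₁ cos²(85° − 36°) = 0.6545 I₀ · cos²(49°) = 0.2817 I₀.
After rotation:
I₁ = I₀ cos²(36° − 0°) = I₀ cos²(36°) = 0.6545 I₀.
I₂ = I₁ cos²(104° − 36°) = 0.6545 I₀ · cos²(68°) = 0.09185 I₀.
Ratio = 0.09185 / 0.2817 = 0.326.

I_new/I_old ≈ 0.326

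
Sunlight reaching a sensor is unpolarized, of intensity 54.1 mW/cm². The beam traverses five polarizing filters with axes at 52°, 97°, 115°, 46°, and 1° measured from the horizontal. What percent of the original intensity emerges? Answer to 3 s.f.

Unpolarized light through the first polarizer → I₁ = 54.1 mW/cm²/2 = 27.05 mW/cm², polarized at 52°.
I₂ = I₁ · cos²(45°) = 27.05 · 0.5 = 13.53 mW/cm².
I₃ = I₂ · cos²(18°) = 13.53 · 0.9045 = 12.23 mW/cm².
I₄ = I₃ · cos²(69°) = 12.23 · 0.1284 = 1.571 mW/cm².
I₅ = I₄ · cos²(45°) = 1.571 · 0.5 = 0.7856 mW/cm².
That is 1.452% of the incident intensity.

≈ 1.45%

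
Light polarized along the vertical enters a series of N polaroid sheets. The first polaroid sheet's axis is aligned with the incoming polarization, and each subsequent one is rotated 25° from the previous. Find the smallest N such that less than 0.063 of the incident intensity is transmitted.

N = 16

First polarizer is aligned with the polarization: full transmission.
Each further stage multiplies by cos²(25°) = 0.8214.
After N polarizers: T = 0.8214^(N−1). Require T < 0.063 ⇒ N−1 > ln(0.063)/ln(0.8214) = 14.05, so N−1 ≥ 15 and N = 16.
Check: N=16 gives T = 0.05227 < 0.063; N=15 gives T = 0.06364.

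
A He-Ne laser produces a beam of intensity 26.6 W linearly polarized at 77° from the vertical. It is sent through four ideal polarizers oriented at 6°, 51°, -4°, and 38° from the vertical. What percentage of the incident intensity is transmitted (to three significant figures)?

≈ 0.963%

By Malus's law, I₁ = 26.6 W · cos²(71°) = 2.819 W.
I₂ = I₁ · cos²(45°) = 2.819 · 0.5 = 1.41 W.
I₃ = I₂ · cos²(55°) = 1.41 · 0.329 = 0.4638 W.
I₄ = I₃ · cos²(42°) = 0.4638 · 0.5523 = 0.2561 W.
That is 0.9629% of the incident intensity.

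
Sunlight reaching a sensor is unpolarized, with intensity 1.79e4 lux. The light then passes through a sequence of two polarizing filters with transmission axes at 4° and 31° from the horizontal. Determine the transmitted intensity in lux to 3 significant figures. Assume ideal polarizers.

Unpolarized light through the first polarizer → I₁ = 1.79e4 lux/2 = 8950 lux, polarized at 4°.
I₂ = I₁ · cos²(27°) = 8950 · 0.7939 = 7105 lux.

I ≈ 7110 lux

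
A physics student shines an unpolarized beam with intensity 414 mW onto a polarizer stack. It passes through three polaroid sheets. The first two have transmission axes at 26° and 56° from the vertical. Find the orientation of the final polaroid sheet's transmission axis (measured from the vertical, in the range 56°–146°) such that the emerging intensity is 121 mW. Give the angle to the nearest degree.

θ ≈ 84°

Unpolarized light through the first polarizer → I₁ = ½ I₀, now polarized at 26°.
I₂ = I₁ cos²(56° − 26°) = 0.5 I₀ · cos²(30°) = 0.375 I₀.
Target fraction: 121 / 414 mW = 0.2923 of I₀.
Need I₃/I₀ = 0.2923, so cos²(θ − 56°) = 0.2923 / 0.375 = 0.7794.
θ − 56° = arccos(√0.7794) = 28.0°, giving θ ≈ 56 + 28.0 = 84.0°.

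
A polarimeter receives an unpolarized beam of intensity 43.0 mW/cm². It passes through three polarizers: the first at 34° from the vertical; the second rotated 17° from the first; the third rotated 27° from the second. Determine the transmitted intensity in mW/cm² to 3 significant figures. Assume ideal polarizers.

Unpolarized light through the first polarizer → I₁ = 43.0 mW/cm²/2 = 21.5 mW/cm², polarized at 34°.
I₂ = I₁ · cos²(17°) = 21.5 · 0.9145 = 19.66 mW/cm².
I₃ = I₂ · cos²(27°) = 19.66 · 0.7939 = 15.61 mW/cm².

I ≈ 15.6 mW/cm²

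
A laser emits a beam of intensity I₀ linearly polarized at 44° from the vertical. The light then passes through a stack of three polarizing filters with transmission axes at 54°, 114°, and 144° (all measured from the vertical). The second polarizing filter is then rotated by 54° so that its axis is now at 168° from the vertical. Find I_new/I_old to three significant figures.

I_new/I_old ≈ 0.736

Before rotation:
By Malus's law, I₁ = I₀ cos²(54° − 44°) = I₀ cos²(10°) = 0.9698 I₀.
I₂ = I₁ cos²(114° − 54°) = 0.9698 I₀ · cos²(60°) = 0.2425 I₀.
I₃ = I₂ cos²(144° − 114°) = 0.2425 I₀ · cos²(30°) = 0.1818 I₀.
After rotation:
I₁ = I₀ cos²(54° − 44°) = I₀ cos²(10°) = 0.9698 I₀.
Angle between axes 1 and 2: 66°. I₂ = 0.9698 I₀ · cos²(66°) = 0.1604 I₀.
I₃ = I₂ cos²(144° − 168°) = 0.1604 I₀ · cos²(24°) = 0.1339 I₀.
Ratio = 0.1339 / 0.1818 = 0.7364.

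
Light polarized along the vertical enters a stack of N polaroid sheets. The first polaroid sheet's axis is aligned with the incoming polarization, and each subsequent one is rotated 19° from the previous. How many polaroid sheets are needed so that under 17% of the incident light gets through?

N = 17

First polarizer is aligned with the polarization: full transmission.
Each further stage multiplies by cos²(19°) = 0.894.
After N polarizers: T = 0.894^(N−1). Require T < 0.17 ⇒ N−1 > ln(0.17)/ln(0.894) = 15.81, so N−1 ≥ 16 and N = 17.
Check: N=17 gives T = 0.1665 < 0.17; N=16 gives T = 0.1863.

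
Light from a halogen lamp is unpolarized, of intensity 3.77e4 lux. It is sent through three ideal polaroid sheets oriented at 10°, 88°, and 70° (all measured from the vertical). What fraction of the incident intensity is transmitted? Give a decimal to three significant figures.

I/I₀ ≈ 0.0195

Unpolarized light through the first polarizer → I₁ = 3.77e4 lux/2 = 1.885e+04 lux, polarized at 10°.
I₂ = I₁ · cos²(78°) = 1.885e+04 · 0.04323 = 814.8 lux.
I₃ = I₂ · cos²(18°) = 814.8 · 0.9045 = 737 lux.
Transmitted fraction = 0.01955.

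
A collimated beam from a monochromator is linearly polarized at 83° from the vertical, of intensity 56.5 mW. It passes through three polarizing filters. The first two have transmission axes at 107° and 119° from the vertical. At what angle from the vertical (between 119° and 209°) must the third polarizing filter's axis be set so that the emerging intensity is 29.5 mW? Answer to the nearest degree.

θ ≈ 155°

By Malus's law, I₁ = I₀ cos²(107° − 83°) = I₀ cos²(24°) = 0.8346 I₀.
I₂ = I₁ cos²(119° − 107°) = 0.8346 I₀ · cos²(12°) = 0.7985 I₀.
Target fraction: 29.5 / 56.5 mW = 0.5221 of I₀.
Need I₃/I₀ = 0.5221, so cos²(θ − 119°) = 0.5221 / 0.7985 = 0.6539.
θ − 119° = arccos(√0.6539) = 36.0°, giving θ ≈ 119 + 36.0 = 155.0°.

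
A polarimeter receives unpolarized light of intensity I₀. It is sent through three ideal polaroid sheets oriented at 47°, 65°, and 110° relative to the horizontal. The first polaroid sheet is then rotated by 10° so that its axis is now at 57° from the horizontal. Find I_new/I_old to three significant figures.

Before rotation:
Unpolarized light through the first polarizer → I₁ = ½ I₀, now polarized at 47°.
I₂ = I₁ cos²(65° − 47°) = 0.5 I₀ · cos²(18°) = 0.4523 I₀.
I₃ = I₂ cos²(110° − 65°) = 0.4523 I₀ · cos²(45°) = 0.2261 I₀.
After rotation:
Unpolarized light through the first polarizer → I₁ = ½ I₀, now polarized at 57°.
I₂ = I₁ cos²(65° − 57°) = 0.5 I₀ · cos²(8°) = 0.4903 I₀.
I₃ = I₂ cos²(110° − 65°) = 0.4903 I₀ · cos²(45°) = 0.2452 I₀.
Ratio = 0.2452 / 0.2261 = 1.084.

I_new/I_old ≈ 1.08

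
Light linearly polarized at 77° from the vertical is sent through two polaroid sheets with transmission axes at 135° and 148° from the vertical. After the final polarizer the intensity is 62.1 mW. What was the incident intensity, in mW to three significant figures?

I₀ ≈ 233 mW

By Malus's law, I₁ = I₀ cos²(135° − 77°) = I₀ cos²(58°) = 0.2808 I₀.
I₂ = I₁ cos²(148° − 135°) = 0.2808 I₀ · cos²(13°) = 0.2666 I₀.
So 62.1 mW = 0.2666 I₀, giving I₀ = 62.1/0.2666 = 232.9 mW.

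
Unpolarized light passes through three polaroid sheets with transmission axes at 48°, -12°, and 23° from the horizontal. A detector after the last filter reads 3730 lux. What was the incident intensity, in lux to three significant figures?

Unpolarized light through the first polarizer → I₁ = ½ I₀, now polarized at 48°.
I₂ = I₁ cos²(-12° − 48°) = 0.5 I₀ · cos²(60°) = 0.125 I₀.
I₃ = I₂ cos²(23° + 12°) = 0.125 I₀ · cos²(35°) = 0.08388 I₀.
So 3730 lux = 0.08388 I₀, giving I₀ = 3730/0.08388 = 4.447e+04 lux.

I₀ ≈ 4.45e4 lux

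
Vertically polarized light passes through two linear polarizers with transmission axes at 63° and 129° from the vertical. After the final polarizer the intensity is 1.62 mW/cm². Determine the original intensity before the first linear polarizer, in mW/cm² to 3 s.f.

I₀ ≈ 47.5 mW/cm²

I₁ = I₀ cos²(63° − 0°) = I₀ cos²(63°) = 0.2061 I₀.
I₂ = I₁ cos²(129° − 63°) = 0.2061 I₀ · cos²(66°) = 0.0341 I₀.
So 1.62 mW/cm² = 0.0341 I₀, giving I₀ = 1.62/0.0341 = 47.51 mW/cm².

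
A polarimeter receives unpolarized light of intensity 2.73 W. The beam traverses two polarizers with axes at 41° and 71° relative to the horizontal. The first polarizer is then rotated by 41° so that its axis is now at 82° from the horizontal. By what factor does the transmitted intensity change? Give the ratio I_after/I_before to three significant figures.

I_new/I_old ≈ 1.28

Before rotation:
Unpolarized light through the first polarizer → I₁ = ½ I₀, now polarized at 41°.
I₂ = I₁ cos²(71° − 41°) = 0.5 I₀ · cos²(30°) = 0.375 I₀.
After rotation:
Unpolarized light through the first polarizer → I₁ = ½ I₀, now polarized at 82°.
I₂ = I₁ cos²(71° − 82°) = 0.5 I₀ · cos²(11°) = 0.4818 I₀.
Ratio = 0.4818 / 0.375 = 1.285.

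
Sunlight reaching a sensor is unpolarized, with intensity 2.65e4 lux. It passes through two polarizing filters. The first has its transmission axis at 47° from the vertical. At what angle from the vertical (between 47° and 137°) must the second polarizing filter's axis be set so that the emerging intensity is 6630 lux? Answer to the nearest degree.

θ ≈ 92°

Unpolarized light through the first polarizer → I₁ = ½ I₀, now polarized at 47°.
Target fraction: 6630 / 2.65e4 lux = 0.2502 of I₀.
Need I₂/I₀ = 0.2502, so cos²(θ − 47°) = 0.2502 / 0.5 = 0.5004.
θ − 47° = arccos(√0.5004) = 45.0°, giving θ ≈ 47 + 45.0 = 92.0°.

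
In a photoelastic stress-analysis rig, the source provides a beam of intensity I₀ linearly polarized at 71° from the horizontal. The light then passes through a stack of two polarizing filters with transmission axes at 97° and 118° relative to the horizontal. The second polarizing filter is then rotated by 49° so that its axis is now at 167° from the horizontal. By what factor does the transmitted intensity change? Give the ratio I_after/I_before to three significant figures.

Before rotation:
I₁ = I₀ cos²(97° − 71°) = I₀ cos²(26°) = 0.8078 I₀.
I₂ = I₁ cos²(118° − 97°) = 0.8078 I₀ · cos²(21°) = 0.7041 I₀.
After rotation:
I₁ = I₀ cos²(97° − 71°) = I₀ cos²(26°) = 0.8078 I₀.
I₂ = I₁ cos²(167° − 97°) = 0.8078 I₀ · cos²(70°) = 0.0945 I₀.
Ratio = 0.0945 / 0.7041 = 0.1342.

I_new/I_old ≈ 0.134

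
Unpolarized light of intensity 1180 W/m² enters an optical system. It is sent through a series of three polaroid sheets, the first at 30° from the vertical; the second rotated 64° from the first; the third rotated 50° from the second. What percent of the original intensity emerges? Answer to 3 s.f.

≈ 3.97%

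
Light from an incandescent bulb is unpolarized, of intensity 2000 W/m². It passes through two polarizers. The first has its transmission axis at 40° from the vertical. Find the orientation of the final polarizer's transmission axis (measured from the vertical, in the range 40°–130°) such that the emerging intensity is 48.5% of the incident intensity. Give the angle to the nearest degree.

Unpolarized light through the first polarizer → I₁ = ½ I₀, now polarized at 40°.
Need I₂/I₀ = 0.485, so cos²(θ − 40°) = 0.485 / 0.5 = 0.97.
θ − 40° = arccos(√0.97) = 10.0°, giving θ ≈ 40 + 10.0 = 50.0°.

θ ≈ 50°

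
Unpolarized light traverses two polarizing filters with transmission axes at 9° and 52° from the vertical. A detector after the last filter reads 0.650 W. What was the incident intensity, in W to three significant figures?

Unpolarized light through the first polarizer → I₁ = ½ I₀, now polarized at 9°.
I₂ = I₁ cos²(52° − 9°) = 0.5 I₀ · cos²(43°) = 0.2674 I₀.
So 0.650 W = 0.2674 I₀, giving I₀ = 0.650/0.2674 = 2.43 W.

I₀ ≈ 2.43 W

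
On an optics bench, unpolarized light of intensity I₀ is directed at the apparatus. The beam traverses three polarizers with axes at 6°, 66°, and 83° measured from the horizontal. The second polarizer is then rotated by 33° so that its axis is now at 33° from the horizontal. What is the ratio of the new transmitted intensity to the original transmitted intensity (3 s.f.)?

I_new/I_old ≈ 1.43

Before rotation:
Unpolarized light through the first polarizer → I₁ = ½ I₀, now polarized at 6°.
I₂ = I₁ cos²(66° − 6°) = 0.5 I₀ · cos²(60°) = 0.125 I₀.
I₃ = I₂ cos²(83° − 66°) = 0.125 I₀ · cos²(17°) = 0.1143 I₀.
After rotation:
Unpolarized light through the first polarizer → I₁ = ½ I₀, now polarized at 6°.
I₂ = I₁ cos²(33° − 6°) = 0.5 I₀ · cos²(27°) = 0.3969 I₀.
I₃ = I₂ cos²(83° − 33°) = 0.3969 I₀ · cos²(50°) = 0.164 I₀.
Ratio = 0.164 / 0.1143 = 1.435.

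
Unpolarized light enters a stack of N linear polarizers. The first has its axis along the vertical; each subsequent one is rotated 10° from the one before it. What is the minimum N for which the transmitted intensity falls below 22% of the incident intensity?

N = 28

First polarizer halves the unpolarized light: factor 1/2.
Each further stage multiplies by cos²(10°) = 0.9698.
After N polarizers: T = 0.5·0.9698^(N−1). Require T < 0.22 ⇒ N−1 > ln(0.22/0.5)/ln(0.9698) = 26.81, so N−1 ≥ 27 and N = 28.
Check: N=28 gives T = 0.2188 < 0.22; N=27 gives T = 0.2256.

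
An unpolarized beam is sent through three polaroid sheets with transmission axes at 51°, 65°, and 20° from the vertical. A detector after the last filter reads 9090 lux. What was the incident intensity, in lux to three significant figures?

I₀ ≈ 3.86e4 lux

Unpolarized light through the first polarizer → I₁ = ½ I₀, now polarized at 51°.
I₂ = I₁ cos²(65° − 51°) = 0.5 I₀ · cos²(14°) = 0.4707 I₀.
I₃ = I₂ cos²(20° − 65°) = 0.4707 I₀ · cos²(45°) = 0.2354 I₀.
So 9090 lux = 0.2354 I₀, giving I₀ = 9090/0.2354 = 3.862e+04 lux.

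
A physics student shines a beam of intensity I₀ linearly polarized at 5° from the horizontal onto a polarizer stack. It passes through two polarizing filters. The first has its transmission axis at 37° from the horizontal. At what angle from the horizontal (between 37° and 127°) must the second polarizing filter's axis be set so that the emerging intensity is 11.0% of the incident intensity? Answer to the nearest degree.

θ ≈ 104°

By Malus's law, I₁ = I₀ cos²(37° − 5°) = I₀ cos²(32°) = 0.7192 I₀.
Need I₂/I₀ = 0.11, so cos²(θ − 37°) = 0.11 / 0.7192 = 0.153.
θ − 37° = arccos(√0.153) = 67.0°, giving θ ≈ 37 + 67.0 = 104.0°.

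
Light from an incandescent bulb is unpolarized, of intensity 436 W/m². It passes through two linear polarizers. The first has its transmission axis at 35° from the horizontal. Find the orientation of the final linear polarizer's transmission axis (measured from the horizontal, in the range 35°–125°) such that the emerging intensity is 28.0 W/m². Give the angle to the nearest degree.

θ ≈ 104°

Unpolarized light through the first polarizer → I₁ = ½ I₀, now polarized at 35°.
Target fraction: 28.0 / 436 W/m² = 0.06422 of I₀.
Need I₂/I₀ = 0.06422, so cos²(θ − 35°) = 0.06422 / 0.5 = 0.1284.
θ − 35° = arccos(√0.1284) = 69.0°, giving θ ≈ 35 + 69.0 = 104.0°.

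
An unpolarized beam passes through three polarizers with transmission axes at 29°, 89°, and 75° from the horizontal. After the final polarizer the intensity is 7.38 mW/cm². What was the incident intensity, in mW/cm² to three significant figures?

I₀ ≈ 62.7 mW/cm²

Unpolarized light through the first polarizer → I₁ = ½ I₀, now polarized at 29°.
I₂ = I₁ cos²(89° − 29°) = 0.5 I₀ · cos²(60°) = 0.125 I₀.
I₃ = I₂ cos²(75° − 89°) = 0.125 I₀ · cos²(14°) = 0.1177 I₀.
So 7.38 mW/cm² = 0.1177 I₀, giving I₀ = 7.38/0.1177 = 62.71 mW/cm².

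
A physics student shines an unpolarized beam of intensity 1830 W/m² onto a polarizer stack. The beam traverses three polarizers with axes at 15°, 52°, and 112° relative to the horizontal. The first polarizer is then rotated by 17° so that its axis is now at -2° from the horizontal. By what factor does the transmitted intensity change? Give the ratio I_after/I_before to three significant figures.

Before rotation:
Unpolarized light through the first polarizer → I₁ = ½ I₀, now polarized at 15°.
I₂ = I₁ cos²(52° − 15°) = 0.5 I₀ · cos²(37°) = 0.3189 I₀.
I₃ = I₂ cos²(112° − 52°) = 0.3189 I₀ · cos²(60°) = 0.07973 I₀.
After rotation:
Unpolarized light through the first polarizer → I₁ = ½ I₀, now polarized at -2°.
I₂ = I₁ cos²(52° + 2°) = 0.5 I₀ · cos²(54°) = 0.1727 I₀.
I₃ = I₂ cos²(112° − 52°) = 0.1727 I₀ · cos²(60°) = 0.04319 I₀.
Ratio = 0.04319 / 0.07973 = 0.5417.

I_new/I_old ≈ 0.542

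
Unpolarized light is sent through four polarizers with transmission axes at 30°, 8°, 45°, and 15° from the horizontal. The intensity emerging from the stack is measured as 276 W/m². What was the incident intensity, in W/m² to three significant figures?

I₀ ≈ 1340 W/m²

Unpolarized light through the first polarizer → I₁ = ½ I₀, now polarized at 30°.
I₂ = I₁ cos²(8° − 30°) = 0.5 I₀ · cos²(22°) = 0.4298 I₀.
I₃ = I₂ cos²(45° − 8°) = 0.4298 I₀ · cos²(37°) = 0.2742 I₀.
I₄ = I₃ cos²(15° − 45°) = 0.2742 I₀ · cos²(30°) = 0.2056 I₀.
So 276 W/m² = 0.2056 I₀, giving I₀ = 276/0.2056 = 1342 W/m².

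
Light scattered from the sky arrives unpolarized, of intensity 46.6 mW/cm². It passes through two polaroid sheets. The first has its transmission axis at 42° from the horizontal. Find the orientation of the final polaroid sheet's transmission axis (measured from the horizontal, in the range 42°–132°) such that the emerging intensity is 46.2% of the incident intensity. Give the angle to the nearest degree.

Unpolarized light through the first polarizer → I₁ = ½ I₀, now polarized at 42°.
Need I₂/I₀ = 0.462, so cos²(θ − 42°) = 0.462 / 0.5 = 0.924.
θ − 42° = arccos(√0.924) = 16.0°, giving θ ≈ 42 + 16.0 = 58.0°.

θ ≈ 58°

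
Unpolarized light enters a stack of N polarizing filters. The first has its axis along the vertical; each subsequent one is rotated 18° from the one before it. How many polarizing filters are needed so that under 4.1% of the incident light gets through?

N = 26

First polarizer halves the unpolarized light: factor 1/2.
Each further stage multiplies by cos²(18°) = 0.9045.
After N polarizers: T = 0.5·0.9045^(N−1). Require T < 0.041 ⇒ N−1 > ln(0.041/0.5)/ln(0.9045) = 24.92, so N−1 ≥ 25 and N = 26.
Check: N=26 gives T = 0.04067 < 0.041; N=25 gives T = 0.04496.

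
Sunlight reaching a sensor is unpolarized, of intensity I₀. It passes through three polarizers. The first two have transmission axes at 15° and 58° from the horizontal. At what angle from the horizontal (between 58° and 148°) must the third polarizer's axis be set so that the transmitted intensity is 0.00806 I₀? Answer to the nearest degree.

Unpolarized light through the first polarizer → I₁ = ½ I₀, now polarized at 15°.
I₂ = I₁ cos²(58° − 15°) = 0.5 I₀ · cos²(43°) = 0.2674 I₀.
Need I₃/I₀ = 0.00806, so cos²(θ − 58°) = 0.00806 / 0.2674 = 0.03014.
θ − 58° = arccos(√0.03014) = 80.0°, giving θ ≈ 58 + 80.0 = 138.0°.

θ ≈ 138°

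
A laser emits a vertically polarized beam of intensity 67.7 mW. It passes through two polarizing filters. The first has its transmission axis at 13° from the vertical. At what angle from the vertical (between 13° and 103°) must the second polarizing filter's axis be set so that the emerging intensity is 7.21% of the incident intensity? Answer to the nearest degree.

I₁ = I₀ cos²(13° − 0°) = I₀ cos²(13°) = 0.9494 I₀.
Need I₂/I₀ = 0.0721, so cos²(θ − 13°) = 0.0721 / 0.9494 = 0.07594.
θ − 13° = arccos(√0.07594) = 74.0°, giving θ ≈ 13 + 74.0 = 87.0°.

θ ≈ 87°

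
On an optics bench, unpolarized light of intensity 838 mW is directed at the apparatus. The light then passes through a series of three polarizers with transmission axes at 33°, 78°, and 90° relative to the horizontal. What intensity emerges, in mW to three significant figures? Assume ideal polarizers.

Unpolarized light through the first polarizer → I₁ = 838 mW/2 = 419 mW, polarized at 33°.
I₂ = I₁ · cos²(45°) = 419 · 0.5 = 209.5 mW.
I₃ = I₂ · cos²(12°) = 209.5 · 0.9568 = 200.4 mW.

I ≈ 200 mW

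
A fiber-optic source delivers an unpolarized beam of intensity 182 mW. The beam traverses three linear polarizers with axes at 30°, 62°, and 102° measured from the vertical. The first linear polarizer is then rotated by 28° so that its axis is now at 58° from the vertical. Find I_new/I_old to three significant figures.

I_new/I_old ≈ 1.38

Before rotation:
Unpolarized light through the first polarizer → I₁ = ½ I₀, now polarized at 30°.
I₂ = I₁ cos²(62° − 30°) = 0.5 I₀ · cos²(32°) = 0.3596 I₀.
I₃ = I₂ cos²(102° − 62°) = 0.3596 I₀ · cos²(40°) = 0.211 I₀.
After rotation:
Unpolarized light through the first polarizer → I₁ = ½ I₀, now polarized at 58°.
I₂ = I₁ cos²(62° − 58°) = 0.5 I₀ · cos²(4°) = 0.4976 I₀.
I₃ = I₂ cos²(102° − 62°) = 0.4976 I₀ · cos²(40°) = 0.292 I₀.
Ratio = 0.292 / 0.211 = 1.384.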